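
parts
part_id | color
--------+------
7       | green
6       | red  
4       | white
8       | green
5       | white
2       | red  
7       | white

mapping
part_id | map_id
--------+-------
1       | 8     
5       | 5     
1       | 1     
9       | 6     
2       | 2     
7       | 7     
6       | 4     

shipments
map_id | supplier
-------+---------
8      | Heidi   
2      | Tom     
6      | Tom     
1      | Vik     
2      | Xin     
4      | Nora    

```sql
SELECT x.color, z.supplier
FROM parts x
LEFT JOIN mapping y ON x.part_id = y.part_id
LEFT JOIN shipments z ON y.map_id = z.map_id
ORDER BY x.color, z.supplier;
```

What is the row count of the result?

8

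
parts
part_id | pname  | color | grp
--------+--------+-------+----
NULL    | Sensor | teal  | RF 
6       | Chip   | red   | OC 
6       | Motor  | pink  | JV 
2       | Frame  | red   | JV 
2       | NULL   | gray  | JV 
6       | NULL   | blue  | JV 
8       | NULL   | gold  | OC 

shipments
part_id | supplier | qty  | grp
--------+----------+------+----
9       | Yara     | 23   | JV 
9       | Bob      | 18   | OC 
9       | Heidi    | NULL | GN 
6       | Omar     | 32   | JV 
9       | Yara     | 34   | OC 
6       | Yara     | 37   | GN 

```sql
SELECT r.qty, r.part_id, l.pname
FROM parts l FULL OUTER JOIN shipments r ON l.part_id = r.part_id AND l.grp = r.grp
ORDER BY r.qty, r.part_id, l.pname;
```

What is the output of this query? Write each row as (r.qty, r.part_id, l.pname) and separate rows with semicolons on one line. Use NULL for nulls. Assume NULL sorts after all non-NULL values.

(18, 9, NULL); (23, 9, NULL); (32, 6, Motor); (32, 6, NULL); (34, 9, NULL); (37, 6, NULL); (NULL, 9, NULL); (NULL, NULL, Chip); (NULL, NULL, Frame); (NULL, NULL, Sensor); (NULL, NULL, NULL); (NULL, NULL, NULL)

FULL OUTER JOIN keeps every row from both sides; unmatched rows get NULL for the other side's columns.
Matching on l.part_id = r.part_id AND l.grp = r.grp. A NULL in a compared column never satisfies the condition.
- part_id=NULL, grp=RF: no r row matches, row kept with r columns NULL.
- part_id=6, grp=OC: no r row matches, row kept with r columns NULL.
- part_id=6, grp=JV: 1 matching r row(s), so 1 row(s) emitted.
- part_id=2, grp=JV: no r row matches, row kept with r columns NULL.
- part_id=2, grp=JV: no r row matches, row kept with r columns NULL.
- part_id=6, grp=JV: 1 matching r row(s), so 1 row(s) emitted.
- part_id=8, grp=OC: no r row matches, row kept with r columns NULL.
- 5 r row(s) had no l match → kept, l columns NULL.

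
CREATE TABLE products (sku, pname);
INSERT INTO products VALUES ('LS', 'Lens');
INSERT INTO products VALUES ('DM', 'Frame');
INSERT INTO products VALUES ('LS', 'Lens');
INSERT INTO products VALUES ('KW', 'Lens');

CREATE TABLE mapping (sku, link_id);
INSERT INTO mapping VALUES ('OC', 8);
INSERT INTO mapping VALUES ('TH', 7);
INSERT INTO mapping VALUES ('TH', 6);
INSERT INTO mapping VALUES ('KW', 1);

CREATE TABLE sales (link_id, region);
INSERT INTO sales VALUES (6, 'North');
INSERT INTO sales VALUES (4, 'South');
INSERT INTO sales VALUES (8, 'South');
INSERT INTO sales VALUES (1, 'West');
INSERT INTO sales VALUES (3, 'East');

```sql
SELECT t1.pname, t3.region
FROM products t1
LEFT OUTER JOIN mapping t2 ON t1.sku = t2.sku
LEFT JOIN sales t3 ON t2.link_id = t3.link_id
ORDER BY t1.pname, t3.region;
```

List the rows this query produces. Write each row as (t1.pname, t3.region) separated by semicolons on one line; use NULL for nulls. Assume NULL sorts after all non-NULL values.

(Frame, NULL); (Lens, West); (Lens, NULL); (Lens, NULL)

Step 1 — t1 LEFT JOIN t2 on sku → 4 row(s).
Then LEFT JOIN `sales t3` on link_id: each of those 4 rows is kept; rows whose t2.link_id has no match in t3 get NULL for t3's columns.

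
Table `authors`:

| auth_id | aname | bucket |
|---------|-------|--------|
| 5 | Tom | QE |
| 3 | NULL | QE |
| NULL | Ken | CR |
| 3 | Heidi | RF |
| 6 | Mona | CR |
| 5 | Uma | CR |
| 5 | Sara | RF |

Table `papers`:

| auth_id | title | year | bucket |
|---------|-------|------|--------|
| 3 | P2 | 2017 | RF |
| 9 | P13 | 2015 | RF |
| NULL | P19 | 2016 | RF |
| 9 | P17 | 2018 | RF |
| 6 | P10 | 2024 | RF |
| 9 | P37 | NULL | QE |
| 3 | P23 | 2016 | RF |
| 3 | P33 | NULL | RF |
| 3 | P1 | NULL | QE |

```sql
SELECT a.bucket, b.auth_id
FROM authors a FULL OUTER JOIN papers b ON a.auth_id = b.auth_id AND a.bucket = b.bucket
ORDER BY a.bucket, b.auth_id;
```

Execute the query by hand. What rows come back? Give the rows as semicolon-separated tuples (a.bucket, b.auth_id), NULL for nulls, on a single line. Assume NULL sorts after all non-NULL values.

(CR, NULL); (CR, NULL); (CR, NULL); (QE, 3); (QE, NULL); (RF, 3); (RF, 3); (RF, 3); (RF, NULL); (NULL, 6); (NULL, 9); (NULL, 9); (NULL, 9); (NULL, NULL)

FULL OUTER JOIN keeps every row from both sides; unmatched rows get NULL for the other side's columns.
Matching on a.auth_id = b.auth_id AND a.bucket = b.bucket. A NULL in a compared column never satisfies the condition.
Matched pairs: 4; unmatched a rows kept: 5; unmatched b rows kept: 5.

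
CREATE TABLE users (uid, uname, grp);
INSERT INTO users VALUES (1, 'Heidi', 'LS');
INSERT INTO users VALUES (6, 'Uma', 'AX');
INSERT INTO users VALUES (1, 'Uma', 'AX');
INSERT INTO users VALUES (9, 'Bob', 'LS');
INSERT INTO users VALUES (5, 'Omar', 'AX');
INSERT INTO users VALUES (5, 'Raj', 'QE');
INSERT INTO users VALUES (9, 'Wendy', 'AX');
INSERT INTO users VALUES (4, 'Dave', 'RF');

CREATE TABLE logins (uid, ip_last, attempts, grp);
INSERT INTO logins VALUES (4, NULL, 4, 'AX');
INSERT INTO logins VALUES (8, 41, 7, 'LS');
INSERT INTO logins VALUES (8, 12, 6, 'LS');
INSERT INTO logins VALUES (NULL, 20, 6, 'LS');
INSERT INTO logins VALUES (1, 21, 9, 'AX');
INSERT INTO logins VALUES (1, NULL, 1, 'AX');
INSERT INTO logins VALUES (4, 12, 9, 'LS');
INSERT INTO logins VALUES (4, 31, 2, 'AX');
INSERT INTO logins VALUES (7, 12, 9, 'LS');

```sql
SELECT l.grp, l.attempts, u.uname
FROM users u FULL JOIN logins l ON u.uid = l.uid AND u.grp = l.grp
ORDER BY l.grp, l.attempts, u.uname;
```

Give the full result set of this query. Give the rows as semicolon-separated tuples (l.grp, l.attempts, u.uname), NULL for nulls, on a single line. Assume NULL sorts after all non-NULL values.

FULL OUTER JOIN keeps every row from both sides; unmatched rows get NULL for the other side's columns.
Matching on u.uid = l.uid AND u.grp = l.grp. A NULL in a compared column never satisfies the condition.
- u row (uid=1, grp=LS): no match → kept, l columns NULL.
- u row (uid=6, grp=AX): no match → kept, l columns NULL.
- u row (uid=1, grp=AX): matches 2 l row(s) → 2 output row(s).
- u row (uid=9, grp=LS): no match → kept, l columns NULL.
- u row (uid=5, grp=AX): no match → kept, l columns NULL.
- u row (uid=5, grp=QE): no match → kept, l columns NULL.
- u row (uid=9, grp=AX): no match → kept, l columns NULL.
- u row (uid=4, grp=RF): no match → kept, l columns NULL.
- 7 row(s) from l found no u partner → padded with NULL.

(AX, 1, Uma); (AX, 2, NULL); (AX, 4, NULL); (AX, 9, Uma); (LS, 6, NULL); (LS, 6, NULL); (LS, 7, NULL); (LS, 9, NULL); (LS, 9, NULL); (NULL, NULL, Bob); (NULL, NULL, Dave); (NULL, NULL, Heidi); (NULL, NULL, Omar); (NULL, NULL, Raj); (NULL, NULL, Uma); (NULL, NULL, Wendy)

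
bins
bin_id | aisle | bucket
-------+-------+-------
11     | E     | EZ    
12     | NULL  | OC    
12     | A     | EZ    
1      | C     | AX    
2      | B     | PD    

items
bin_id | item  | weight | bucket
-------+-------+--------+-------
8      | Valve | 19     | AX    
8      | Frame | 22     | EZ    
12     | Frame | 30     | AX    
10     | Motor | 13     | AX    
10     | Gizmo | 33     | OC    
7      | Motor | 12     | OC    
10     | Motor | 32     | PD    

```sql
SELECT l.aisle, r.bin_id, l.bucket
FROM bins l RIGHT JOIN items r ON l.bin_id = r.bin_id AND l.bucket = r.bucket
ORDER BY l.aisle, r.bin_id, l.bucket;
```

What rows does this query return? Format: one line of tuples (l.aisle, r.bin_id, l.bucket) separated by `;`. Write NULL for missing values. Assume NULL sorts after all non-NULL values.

RIGHT JOIN keeps every row from `items`; unmatched rows get NULL for `bins`'s columns.
Matching on l.bin_id = r.bin_id AND l.bucket = r.bucket.
- l (bin_id=11, bucket=EZ) has no partner in r.
- l (bin_id=12, bucket=OC) has no partner in r.
- l (bin_id=12, bucket=EZ) has no partner in r.
- l (bin_id=1, bucket=AX) has no partner in r.
- l (bin_id=2, bucket=PD) has no partner in r.
- plus 7 unmatched r row(s), each kept with NULL l columns.
After projecting and ordering:
l.aisle | r.bin_id | l.bucket
NULL | 7 | NULL
NULL | 8 | NULL
NULL | 8 | NULL
NULL | 10 | NULL
NULL | 10 | NULL
NULL | 10 | NULL
NULL | 12 | NULL

(NULL, 7, NULL); (NULL, 8, NULL); (NULL, 8, NULL); (NULL, 10, NULL); (NULL, 10, NULL); (NULL, 10, NULL); (NULL, 12, NULL)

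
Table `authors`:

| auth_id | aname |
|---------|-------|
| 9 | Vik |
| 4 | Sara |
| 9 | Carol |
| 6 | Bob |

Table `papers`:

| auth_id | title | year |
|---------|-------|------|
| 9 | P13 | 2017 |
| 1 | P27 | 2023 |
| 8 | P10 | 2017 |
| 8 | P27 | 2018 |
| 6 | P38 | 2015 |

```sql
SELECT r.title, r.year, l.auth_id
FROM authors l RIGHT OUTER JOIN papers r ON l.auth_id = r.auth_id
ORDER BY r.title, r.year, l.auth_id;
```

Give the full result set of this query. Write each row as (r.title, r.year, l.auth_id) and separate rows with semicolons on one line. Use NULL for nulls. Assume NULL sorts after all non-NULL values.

RIGHT JOIN keeps every row from `papers`; unmatched rows get NULL for `authors`'s columns.
Matching on l.auth_id = r.auth_id.
- auth_id=9: 1 matching r row(s), so 1 row(s) emitted.
- auth_id=4: no matching r row.
- auth_id=9: 1 matching r row(s), so 1 row(s) emitted.
- auth_id=6: 1 matching r row(s), so 1 row(s) emitted.
- 3 r row(s) had no l match → kept, l columns NULL.
After projecting and ordering:
r.title | r.year | l.auth_id
P10 | 2017 | NULL
P13 | 2017 | 9
P13 | 2017 | 9
P27 | 2018 | NULL
P27 | 2023 | NULL
P38 | 2015 | 6

(P10, 2017, NULL); (P13, 2017, 9); (P13, 2017, 9); (P27, 2018, NULL); (P27, 2023, NULL); (P38, 2015, 6)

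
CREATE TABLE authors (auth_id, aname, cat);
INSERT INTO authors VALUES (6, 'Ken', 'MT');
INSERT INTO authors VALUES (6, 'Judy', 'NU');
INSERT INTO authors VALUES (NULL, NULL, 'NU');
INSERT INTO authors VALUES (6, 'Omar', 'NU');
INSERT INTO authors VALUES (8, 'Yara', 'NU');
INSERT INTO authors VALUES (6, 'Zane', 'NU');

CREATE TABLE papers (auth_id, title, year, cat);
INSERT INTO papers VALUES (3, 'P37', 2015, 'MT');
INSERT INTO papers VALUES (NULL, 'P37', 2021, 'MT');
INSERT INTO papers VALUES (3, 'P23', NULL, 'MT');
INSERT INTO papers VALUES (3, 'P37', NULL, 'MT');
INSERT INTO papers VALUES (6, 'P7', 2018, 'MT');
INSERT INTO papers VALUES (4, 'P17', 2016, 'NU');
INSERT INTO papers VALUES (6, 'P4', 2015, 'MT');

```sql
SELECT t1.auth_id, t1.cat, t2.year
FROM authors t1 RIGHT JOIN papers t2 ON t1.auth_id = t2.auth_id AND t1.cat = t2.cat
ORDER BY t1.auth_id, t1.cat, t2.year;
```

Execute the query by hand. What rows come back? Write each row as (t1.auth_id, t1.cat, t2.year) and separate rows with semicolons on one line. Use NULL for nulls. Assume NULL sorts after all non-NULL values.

(6, MT, 2015); (6, MT, 2018); (NULL, NULL, 2015); (NULL, NULL, 2016); (NULL, NULL, 2021); (NULL, NULL, NULL); (NULL, NULL, NULL)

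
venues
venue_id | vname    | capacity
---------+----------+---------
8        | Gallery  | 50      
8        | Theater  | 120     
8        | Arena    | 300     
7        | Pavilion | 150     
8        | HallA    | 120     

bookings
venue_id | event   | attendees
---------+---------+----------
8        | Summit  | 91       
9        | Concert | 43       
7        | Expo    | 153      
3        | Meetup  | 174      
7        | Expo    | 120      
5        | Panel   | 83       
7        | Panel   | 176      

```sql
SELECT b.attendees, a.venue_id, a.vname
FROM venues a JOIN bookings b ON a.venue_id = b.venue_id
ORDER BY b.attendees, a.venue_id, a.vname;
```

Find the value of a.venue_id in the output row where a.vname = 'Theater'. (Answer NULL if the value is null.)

8

INNER JOIN keeps only pairs where the ON condition holds.
Matching on a.venue_id = b.venue_id.
- a (venue_id=8) pairs with 1 row(s) of b.
- a (venue_id=8) pairs with 1 row(s) of b.
- a (venue_id=8) pairs with 1 row(s) of b.
- a (venue_id=7) pairs with 3 row(s) of b.
- a (venue_id=8) pairs with 1 row(s) of b.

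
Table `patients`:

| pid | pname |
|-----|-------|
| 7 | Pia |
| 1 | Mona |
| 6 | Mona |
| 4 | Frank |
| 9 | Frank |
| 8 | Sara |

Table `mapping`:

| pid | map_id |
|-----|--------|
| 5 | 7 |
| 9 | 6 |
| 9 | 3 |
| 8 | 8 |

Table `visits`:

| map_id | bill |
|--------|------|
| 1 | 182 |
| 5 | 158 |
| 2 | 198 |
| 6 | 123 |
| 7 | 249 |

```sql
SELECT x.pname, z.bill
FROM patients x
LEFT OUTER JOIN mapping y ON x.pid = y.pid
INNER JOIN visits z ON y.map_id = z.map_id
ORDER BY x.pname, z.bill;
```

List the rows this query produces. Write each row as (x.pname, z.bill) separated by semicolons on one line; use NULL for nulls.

(Frank, 123)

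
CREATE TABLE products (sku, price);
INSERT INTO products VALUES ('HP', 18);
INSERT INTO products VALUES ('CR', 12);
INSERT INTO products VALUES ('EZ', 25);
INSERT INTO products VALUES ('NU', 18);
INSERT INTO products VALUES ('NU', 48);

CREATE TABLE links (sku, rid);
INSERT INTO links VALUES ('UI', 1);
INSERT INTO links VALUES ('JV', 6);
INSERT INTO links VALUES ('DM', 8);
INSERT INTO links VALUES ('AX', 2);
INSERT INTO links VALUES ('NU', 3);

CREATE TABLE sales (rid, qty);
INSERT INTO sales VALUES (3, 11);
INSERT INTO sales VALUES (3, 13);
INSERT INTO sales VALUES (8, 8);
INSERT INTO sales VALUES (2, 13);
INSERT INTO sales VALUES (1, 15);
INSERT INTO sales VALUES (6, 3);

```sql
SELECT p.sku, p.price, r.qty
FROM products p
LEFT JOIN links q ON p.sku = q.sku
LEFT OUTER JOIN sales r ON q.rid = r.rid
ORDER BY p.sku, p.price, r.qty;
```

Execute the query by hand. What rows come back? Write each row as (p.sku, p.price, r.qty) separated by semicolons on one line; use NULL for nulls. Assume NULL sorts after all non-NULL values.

(CR, 12, NULL); (EZ, 25, NULL); (HP, 18, NULL); (NU, 18, 11); (NU, 18, 13); (NU, 48, 11); (NU, 48, 13)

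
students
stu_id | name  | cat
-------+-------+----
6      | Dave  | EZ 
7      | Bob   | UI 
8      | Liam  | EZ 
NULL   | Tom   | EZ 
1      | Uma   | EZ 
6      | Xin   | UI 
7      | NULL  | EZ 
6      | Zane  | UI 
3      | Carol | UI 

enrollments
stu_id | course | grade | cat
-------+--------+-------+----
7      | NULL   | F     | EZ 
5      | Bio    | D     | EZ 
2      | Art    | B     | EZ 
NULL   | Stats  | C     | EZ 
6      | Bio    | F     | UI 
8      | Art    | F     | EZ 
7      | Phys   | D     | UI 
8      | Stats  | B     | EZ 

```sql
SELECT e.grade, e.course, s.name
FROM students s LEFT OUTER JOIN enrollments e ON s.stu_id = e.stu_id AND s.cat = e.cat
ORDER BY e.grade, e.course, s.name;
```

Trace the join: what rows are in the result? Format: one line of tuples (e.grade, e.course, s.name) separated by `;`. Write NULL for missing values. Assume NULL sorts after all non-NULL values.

LEFT JOIN keeps every row from `students`; unmatched rows get NULL for `enrollments`'s columns.
Matching on s.stu_id = e.stu_id AND s.cat = e.cat. A NULL in a compared column never satisfies the condition.
- stu_id=6, cat=EZ: no e row matches, row kept with e columns NULL.
- stu_id=7, cat=UI: 1 matching e row(s), so 1 row(s) emitted.
- stu_id=8, cat=EZ: 2 matching e row(s), so 2 row(s) emitted.
- stu_id=NULL, cat=EZ: no e row matches, row kept with e columns NULL.
- stu_id=1, cat=EZ: no e row matches, row kept with e columns NULL.
- stu_id=6, cat=UI: 1 matching e row(s), so 1 row(s) emitted.
- stu_id=7, cat=EZ: 1 matching e row(s), so 1 row(s) emitted.
- stu_id=6, cat=UI: 1 matching e row(s), so 1 row(s) emitted.
- stu_id=3, cat=UI: no e row matches, row kept with e columns NULL.
After projecting and ordering:
e.grade | e.course | s.name
B | Stats | Liam
D | Phys | Bob
F | Art | Liam
F | Bio | Xin
F | Bio | Zane
F | NULL | NULL
NULL | NULL | Carol
NULL | NULL | Dave
NULL | NULL | Tom
NULL | NULL | Uma

(B, Stats, Liam); (D, Phys, Bob); (F, Art, Liam); (F, Bio, Xin); (F, Bio, Zane); (F, NULL, NULL); (NULL, NULL, Carol); (NULL, NULL, Dave); (NULL, NULL, Tom); (NULL, NULL, Uma)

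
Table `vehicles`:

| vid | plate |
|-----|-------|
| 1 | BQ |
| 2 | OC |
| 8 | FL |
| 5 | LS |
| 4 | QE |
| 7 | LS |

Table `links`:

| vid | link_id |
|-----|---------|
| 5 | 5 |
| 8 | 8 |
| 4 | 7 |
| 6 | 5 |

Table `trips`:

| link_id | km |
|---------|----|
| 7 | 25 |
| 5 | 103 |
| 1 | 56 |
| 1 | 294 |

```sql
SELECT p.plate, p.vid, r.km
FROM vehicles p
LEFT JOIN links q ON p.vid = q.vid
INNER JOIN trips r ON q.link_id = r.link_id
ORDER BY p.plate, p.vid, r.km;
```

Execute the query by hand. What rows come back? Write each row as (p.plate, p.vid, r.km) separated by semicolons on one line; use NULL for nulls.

(LS, 5, 103); (QE, 4, 25)

Joins associate left-to-right: vehicles LEFT JOIN links on vid gives 6 intermediate row(s).
Then INNER JOIN `trips r` on link_id: keep only rows whose q.link_id appears in r.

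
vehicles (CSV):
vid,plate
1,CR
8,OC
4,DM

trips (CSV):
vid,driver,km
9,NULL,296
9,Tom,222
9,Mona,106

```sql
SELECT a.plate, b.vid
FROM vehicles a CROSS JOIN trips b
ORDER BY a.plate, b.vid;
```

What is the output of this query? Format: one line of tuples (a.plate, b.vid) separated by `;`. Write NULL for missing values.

CROSS JOIN pairs every row of `vehicles` with every row of `trips`: 3 × 3 = 9 rows.
After projecting and ordering:
a.plate | b.vid
CR | 9
CR | 9
CR | 9
DM | 9
DM | 9
DM | 9
OC | 9
OC | 9
OC | 9

(CR, 9); (CR, 9); (CR, 9); (DM, 9); (DM, 9); (DM, 9); (OC, 9); (OC, 9); (OC, 9)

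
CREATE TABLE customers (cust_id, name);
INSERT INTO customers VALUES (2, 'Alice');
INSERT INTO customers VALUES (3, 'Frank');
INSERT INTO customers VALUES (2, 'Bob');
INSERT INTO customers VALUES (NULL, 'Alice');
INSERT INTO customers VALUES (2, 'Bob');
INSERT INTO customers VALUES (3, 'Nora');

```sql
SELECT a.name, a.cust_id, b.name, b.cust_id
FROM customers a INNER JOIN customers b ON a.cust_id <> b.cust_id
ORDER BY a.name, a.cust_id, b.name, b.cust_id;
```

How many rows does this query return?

INNER JOIN keeps only pairs where the ON condition holds.
Matching on a.cust_id <> b.cust_id. A NULL in a compared column never satisfies the condition.
Matched pairs: 12.
Total: 12 rows.

12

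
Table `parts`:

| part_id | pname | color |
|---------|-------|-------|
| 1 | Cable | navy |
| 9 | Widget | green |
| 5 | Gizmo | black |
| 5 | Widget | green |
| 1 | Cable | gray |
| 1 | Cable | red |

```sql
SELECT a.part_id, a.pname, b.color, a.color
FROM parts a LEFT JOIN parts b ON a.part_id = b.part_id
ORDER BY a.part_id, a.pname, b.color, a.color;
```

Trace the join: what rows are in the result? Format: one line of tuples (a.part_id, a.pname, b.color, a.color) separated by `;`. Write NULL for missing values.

LEFT JOIN keeps every row from `parts a`; unmatched rows get NULL for `parts b`'s columns.
Matching on a.part_id = b.part_id.
- a[0] part_id=1 → 3 match(es) in b → 3 row(s).
- a[1] part_id=9 → 1 match(es) in b → 1 row(s).
- a[2] part_id=5 → 2 match(es) in b → 2 row(s).
- a[3] part_id=5 → 2 match(es) in b → 2 row(s).
- a[4] part_id=1 → 3 match(es) in b → 3 row(s).
- a[5] part_id=1 → 3 match(es) in b → 3 row(s).

(1, Cable, gray, gray); (1, Cable, gray, navy); (1, Cable, gray, red); (1, Cable, navy, gray); (1, Cable, navy, navy); (1, Cable, navy, red); (1, Cable, red, gray); (1, Cable, red, navy); (1, Cable, red, red); (5, Gizmo, black, black); (5, Gizmo, green, black); (5, Widget, black, green); (5, Widget, green, green); (9, Widget, green, green)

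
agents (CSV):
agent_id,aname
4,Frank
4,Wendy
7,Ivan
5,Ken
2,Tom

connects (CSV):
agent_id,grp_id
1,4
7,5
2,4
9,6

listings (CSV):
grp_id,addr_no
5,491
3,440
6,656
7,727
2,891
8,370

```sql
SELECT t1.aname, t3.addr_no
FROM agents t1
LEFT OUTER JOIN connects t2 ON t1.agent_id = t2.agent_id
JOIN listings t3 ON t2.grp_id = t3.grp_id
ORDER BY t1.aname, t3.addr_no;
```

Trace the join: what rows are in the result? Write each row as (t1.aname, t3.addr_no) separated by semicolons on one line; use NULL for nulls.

Joins associate left-to-right: agents LEFT JOIN connects on agent_id gives 5 intermediate row(s).
Then INNER JOIN `listings t3` on grp_id: keep only rows whose t2.grp_id appears in t3.

(Ivan, 491)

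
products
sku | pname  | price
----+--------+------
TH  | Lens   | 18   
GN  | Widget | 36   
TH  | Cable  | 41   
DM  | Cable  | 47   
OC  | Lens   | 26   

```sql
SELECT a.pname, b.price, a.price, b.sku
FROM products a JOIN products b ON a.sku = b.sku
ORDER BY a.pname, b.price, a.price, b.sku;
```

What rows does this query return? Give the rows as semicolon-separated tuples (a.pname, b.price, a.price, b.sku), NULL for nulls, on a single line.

(Cable, 18, 41, TH); (Cable, 41, 41, TH); (Cable, 47, 47, DM); (Lens, 18, 18, TH); (Lens, 26, 26, OC); (Lens, 41, 18, TH); (Widget, 36, 36, GN)

INNER JOIN keeps only pairs where the ON condition holds.
Matching on a.sku = b.sku.
- sku=TH: 2 matching b row(s), so 2 row(s) emitted.
- sku=GN: 1 matching b row(s), so 1 row(s) emitted.
- sku=TH: 2 matching b row(s), so 2 row(s) emitted.
- sku=DM: 1 matching b row(s), so 1 row(s) emitted.
- sku=OC: 1 matching b row(s), so 1 row(s) emitted.
After projecting and ordering:
a.pname | b.price | a.price | b.sku
Cable | 18 | 41 | TH
Cable | 41 | 41 | TH
Cable | 47 | 47 | DM
Lens | 18 | 18 | TH
Lens | 26 | 26 | OC
Lens | 41 | 18 | TH
Widget | 36 | 36 | GN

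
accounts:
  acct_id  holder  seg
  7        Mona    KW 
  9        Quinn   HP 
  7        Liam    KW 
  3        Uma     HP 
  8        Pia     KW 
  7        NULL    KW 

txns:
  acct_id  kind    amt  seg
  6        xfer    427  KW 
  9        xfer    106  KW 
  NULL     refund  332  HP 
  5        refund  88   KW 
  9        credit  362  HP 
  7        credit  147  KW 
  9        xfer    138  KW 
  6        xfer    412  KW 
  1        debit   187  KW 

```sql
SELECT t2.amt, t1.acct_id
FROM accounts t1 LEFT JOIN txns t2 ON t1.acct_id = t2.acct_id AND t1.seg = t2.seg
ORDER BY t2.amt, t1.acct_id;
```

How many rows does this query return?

6

LEFT JOIN keeps every row from `accounts`; unmatched rows get NULL for `txns`'s columns.
Matching on t1.acct_id = t2.acct_id AND t1.seg = t2.seg. A NULL in a compared column never satisfies the condition.
- t1 (acct_id=7, seg=KW) pairs with 1 row(s) of t2.
- t1 (acct_id=9, seg=HP) pairs with 1 row(s) of t2.
- t1 (acct_id=7, seg=KW) pairs with 1 row(s) of t2.
- t1 (acct_id=3, seg=HP) has no partner → padded with NULL.
- t1 (acct_id=8, seg=KW) has no partner → padded with NULL.
- t1 (acct_id=7, seg=KW) pairs with 1 row(s) of t2.
Total: 4 matched + 2 padded = 6 rows.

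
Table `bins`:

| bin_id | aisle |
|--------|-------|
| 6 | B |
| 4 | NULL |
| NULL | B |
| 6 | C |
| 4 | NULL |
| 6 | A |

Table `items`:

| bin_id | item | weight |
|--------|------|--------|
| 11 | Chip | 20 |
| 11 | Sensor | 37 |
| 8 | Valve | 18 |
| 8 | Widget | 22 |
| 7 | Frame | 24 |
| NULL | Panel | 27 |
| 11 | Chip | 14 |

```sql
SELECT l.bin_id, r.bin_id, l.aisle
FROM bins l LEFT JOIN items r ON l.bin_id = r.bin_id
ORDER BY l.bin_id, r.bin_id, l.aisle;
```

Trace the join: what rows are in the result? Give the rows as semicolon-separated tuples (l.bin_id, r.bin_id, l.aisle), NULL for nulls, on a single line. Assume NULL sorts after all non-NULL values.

LEFT JOIN keeps every row from `bins`; unmatched rows get NULL for `items`'s columns.
Matching on l.bin_id = r.bin_id. A NULL in a compared column never satisfies the condition.
- l row (bin_id=6): no match → kept, r columns NULL.
- l row (bin_id=4): no match → kept, r columns NULL.
- l row (bin_id=NULL): no match → kept, r columns NULL.
- l row (bin_id=6): no match → kept, r columns NULL.
- l row (bin_id=4): no match → kept, r columns NULL.
- l row (bin_id=6): no match → kept, r columns NULL.
After projecting and ordering:
l.bin_id | r.bin_id | l.aisle
4 | NULL | NULL
4 | NULL | NULL
6 | NULL | A
6 | NULL | B
6 | NULL | C
NULL | NULL | B

(4, NULL, NULL); (4, NULL, NULL); (6, NULL, A); (6, NULL, B); (6, NULL, C); (NULL, NULL, B)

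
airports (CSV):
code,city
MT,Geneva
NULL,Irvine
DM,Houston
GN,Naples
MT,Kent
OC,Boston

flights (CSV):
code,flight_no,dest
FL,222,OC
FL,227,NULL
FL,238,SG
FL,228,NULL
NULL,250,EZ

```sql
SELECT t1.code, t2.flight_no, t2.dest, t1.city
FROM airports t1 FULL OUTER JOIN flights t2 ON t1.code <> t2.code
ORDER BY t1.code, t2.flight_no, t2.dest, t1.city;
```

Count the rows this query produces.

22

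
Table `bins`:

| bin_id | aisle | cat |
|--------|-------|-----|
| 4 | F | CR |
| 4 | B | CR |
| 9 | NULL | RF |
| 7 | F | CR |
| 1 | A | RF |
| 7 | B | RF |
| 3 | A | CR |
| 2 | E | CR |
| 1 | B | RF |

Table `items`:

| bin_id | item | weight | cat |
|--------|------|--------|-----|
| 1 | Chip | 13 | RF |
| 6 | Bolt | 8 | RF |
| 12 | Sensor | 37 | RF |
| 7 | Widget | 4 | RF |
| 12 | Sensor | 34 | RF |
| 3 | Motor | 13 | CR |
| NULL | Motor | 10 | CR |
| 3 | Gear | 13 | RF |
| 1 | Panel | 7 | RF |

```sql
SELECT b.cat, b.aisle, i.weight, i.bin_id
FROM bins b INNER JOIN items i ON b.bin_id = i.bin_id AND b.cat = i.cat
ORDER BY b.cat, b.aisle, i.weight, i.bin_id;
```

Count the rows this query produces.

INNER JOIN keeps only pairs where the ON condition holds.
Matching on b.bin_id = i.bin_id AND b.cat = i.cat. A NULL in a compared column never satisfies the condition.
- bin_id=4, cat=CR: no matching i row, dropped.
- bin_id=4, cat=CR: no matching i row, dropped.
- bin_id=9, cat=RF: no matching i row, dropped.
- bin_id=7, cat=CR: no matching i row, dropped.
- bin_id=1, cat=RF: 2 matching i row(s), so 2 row(s) emitted.
- bin_id=7, cat=RF: 1 matching i row(s), so 1 row(s) emitted.
- bin_id=3, cat=CR: 1 matching i row(s), so 1 row(s) emitted.
- bin_id=2, cat=CR: no matching i row, dropped.
- bin_id=1, cat=RF: 2 matching i row(s), so 2 row(s) emitted.
Total: 6 rows.

6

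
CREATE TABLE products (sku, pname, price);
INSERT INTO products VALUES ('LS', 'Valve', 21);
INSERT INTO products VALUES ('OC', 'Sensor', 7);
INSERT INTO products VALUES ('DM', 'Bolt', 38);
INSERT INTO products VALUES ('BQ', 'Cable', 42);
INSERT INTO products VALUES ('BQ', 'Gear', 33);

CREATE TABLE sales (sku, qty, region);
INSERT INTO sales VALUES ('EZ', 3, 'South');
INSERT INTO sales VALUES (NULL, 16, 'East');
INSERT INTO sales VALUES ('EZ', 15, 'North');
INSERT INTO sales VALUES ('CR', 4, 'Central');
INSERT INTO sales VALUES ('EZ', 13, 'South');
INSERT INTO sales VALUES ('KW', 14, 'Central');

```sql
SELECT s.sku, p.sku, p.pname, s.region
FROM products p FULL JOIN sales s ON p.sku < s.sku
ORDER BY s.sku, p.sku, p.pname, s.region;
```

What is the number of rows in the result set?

FULL OUTER JOIN keeps every row from both sides; unmatched rows get NULL for the other side's columns.
Matching on p.sku < s.sku. A NULL in a compared column never satisfies the condition.
- p (sku=LS) has no partner → padded with NULL.
- p (sku=OC) has no partner → padded with NULL.
- p (sku=DM) pairs with 4 row(s) of s.
- p (sku=BQ) pairs with 5 row(s) of s.
- p (sku=BQ) pairs with 5 row(s) of s.
- 1 s row(s) had no p match → kept, p columns NULL.
Total: 14 matched + 3 padded = 17 rows.

17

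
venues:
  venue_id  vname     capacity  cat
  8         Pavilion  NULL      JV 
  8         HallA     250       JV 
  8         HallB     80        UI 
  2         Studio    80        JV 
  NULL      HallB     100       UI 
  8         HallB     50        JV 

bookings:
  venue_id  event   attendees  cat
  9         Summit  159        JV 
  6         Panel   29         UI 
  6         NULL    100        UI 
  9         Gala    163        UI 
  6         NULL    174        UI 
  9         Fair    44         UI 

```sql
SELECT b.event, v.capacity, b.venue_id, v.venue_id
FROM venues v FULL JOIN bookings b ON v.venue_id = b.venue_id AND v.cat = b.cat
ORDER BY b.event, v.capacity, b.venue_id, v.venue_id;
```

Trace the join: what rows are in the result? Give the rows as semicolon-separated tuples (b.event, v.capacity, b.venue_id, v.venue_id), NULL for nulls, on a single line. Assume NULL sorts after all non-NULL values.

(Fair, NULL, 9, NULL); (Gala, NULL, 9, NULL); (Panel, NULL, 6, NULL); (Summit, NULL, 9, NULL); (NULL, 50, NULL, 8); (NULL, 80, NULL, 2); (NULL, 80, NULL, 8); (NULL, 100, NULL, NULL); (NULL, 250, NULL, 8); (NULL, NULL, 6, NULL); (NULL, NULL, 6, NULL); (NULL, NULL, NULL, 8)

FULL OUTER JOIN keeps every row from both sides; unmatched rows get NULL for the other side's columns.
Matching on v.venue_id = b.venue_id AND v.cat = b.cat. A NULL in a compared column never satisfies the condition.
- v (venue_id=8, cat=JV) has no partner → padded with NULL.
- v (venue_id=8, cat=JV) has no partner → padded with NULL.
- v (venue_id=8, cat=UI) has no partner → padded with NULL.
- v (venue_id=2, cat=JV) has no partner → padded with NULL.
- v (venue_id=NULL, cat=UI) has no partner → padded with NULL.
- v (venue_id=8, cat=JV) has no partner → padded with NULL.
- plus 6 unmatched b row(s), each kept with NULL v columns.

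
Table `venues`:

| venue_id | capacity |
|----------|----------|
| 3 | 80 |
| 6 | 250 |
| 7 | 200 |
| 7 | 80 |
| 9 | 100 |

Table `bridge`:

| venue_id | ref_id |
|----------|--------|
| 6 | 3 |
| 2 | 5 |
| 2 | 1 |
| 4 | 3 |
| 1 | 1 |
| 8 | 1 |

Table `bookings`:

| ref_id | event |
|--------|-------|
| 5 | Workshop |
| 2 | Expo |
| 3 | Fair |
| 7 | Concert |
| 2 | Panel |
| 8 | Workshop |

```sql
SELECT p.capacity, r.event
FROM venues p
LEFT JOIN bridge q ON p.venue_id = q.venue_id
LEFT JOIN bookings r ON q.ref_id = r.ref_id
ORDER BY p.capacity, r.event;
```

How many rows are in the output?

5

Step 1 — p LEFT JOIN q on venue_id → 5 row(s).
Then LEFT JOIN `bookings r` on ref_id: each of those 5 rows is kept; rows whose q.ref_id has no match in r get NULL for r's columns.
Result: 5 row(s).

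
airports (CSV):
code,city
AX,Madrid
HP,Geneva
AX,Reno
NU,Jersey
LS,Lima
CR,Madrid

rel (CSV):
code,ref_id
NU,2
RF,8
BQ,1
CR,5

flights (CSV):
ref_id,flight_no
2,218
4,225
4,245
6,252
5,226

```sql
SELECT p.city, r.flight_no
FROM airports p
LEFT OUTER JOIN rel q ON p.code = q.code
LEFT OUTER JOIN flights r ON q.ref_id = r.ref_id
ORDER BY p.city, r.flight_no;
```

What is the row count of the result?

Joins associate left-to-right: airports LEFT JOIN rel on code gives 6 intermediate row(s).
Then LEFT JOIN `flights r` on ref_id: each of those 6 rows is kept; rows whose q.ref_id has no match in r get NULL for r's columns.
Result: 6 row(s).

6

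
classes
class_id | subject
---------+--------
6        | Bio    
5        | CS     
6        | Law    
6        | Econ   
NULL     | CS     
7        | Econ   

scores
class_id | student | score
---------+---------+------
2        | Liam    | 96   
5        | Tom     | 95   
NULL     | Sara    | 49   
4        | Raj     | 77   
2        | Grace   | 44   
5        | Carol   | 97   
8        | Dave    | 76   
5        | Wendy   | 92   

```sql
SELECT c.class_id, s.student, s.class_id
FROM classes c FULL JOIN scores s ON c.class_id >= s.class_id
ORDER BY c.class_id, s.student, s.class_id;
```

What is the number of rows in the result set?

FULL OUTER JOIN keeps every row from both sides; unmatched rows get NULL for the other side's columns.
Matching on c.class_id >= s.class_id. A NULL in a compared column never satisfies the condition.
- c row (class_id=6): matches 6 s row(s) → 6 output row(s).
- c row (class_id=5): matches 6 s row(s) → 6 output row(s).
- c row (class_id=6): matches 6 s row(s) → 6 output row(s).
- c row (class_id=6): matches 6 s row(s) → 6 output row(s).
- c row (class_id=NULL): no match → kept, s columns NULL.
- c row (class_id=7): matches 6 s row(s) → 6 output row(s).
- 2 row(s) from s found no c partner → padded with NULL.
Total: 30 matched + 3 padded = 33 rows.

33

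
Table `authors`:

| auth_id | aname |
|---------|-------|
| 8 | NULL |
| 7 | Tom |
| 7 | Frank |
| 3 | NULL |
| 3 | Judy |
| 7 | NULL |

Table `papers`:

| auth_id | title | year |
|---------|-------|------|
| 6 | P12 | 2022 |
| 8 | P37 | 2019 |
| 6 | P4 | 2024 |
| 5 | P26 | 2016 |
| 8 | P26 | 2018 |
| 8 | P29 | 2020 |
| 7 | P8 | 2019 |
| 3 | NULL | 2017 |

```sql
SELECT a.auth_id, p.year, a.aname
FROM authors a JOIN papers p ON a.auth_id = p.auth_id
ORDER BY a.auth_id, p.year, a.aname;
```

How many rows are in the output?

8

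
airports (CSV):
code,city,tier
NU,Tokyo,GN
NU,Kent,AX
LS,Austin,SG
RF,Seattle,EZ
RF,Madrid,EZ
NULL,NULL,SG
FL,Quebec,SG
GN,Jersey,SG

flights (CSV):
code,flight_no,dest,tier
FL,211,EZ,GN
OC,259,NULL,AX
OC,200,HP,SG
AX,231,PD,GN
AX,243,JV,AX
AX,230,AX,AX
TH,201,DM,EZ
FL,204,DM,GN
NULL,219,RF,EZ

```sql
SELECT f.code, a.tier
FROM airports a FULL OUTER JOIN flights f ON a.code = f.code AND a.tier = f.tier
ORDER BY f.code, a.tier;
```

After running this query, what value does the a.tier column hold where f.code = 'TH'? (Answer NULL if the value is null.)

FULL OUTER JOIN keeps every row from both sides; unmatched rows get NULL for the other side's columns.
Matching on a.code = f.code AND a.tier = f.tier. A NULL in a compared column never satisfies the condition.
- code=NU, tier=GN: no f row matches, row kept with f columns NULL.
- code=NU, tier=AX: no f row matches, row kept with f columns NULL.
- code=LS, tier=SG: no f row matches, row kept with f columns NULL.
- code=RF, tier=EZ: no f row matches, row kept with f columns NULL.
- code=RF, tier=EZ: no f row matches, row kept with f columns NULL.
- code=NULL, tier=SG: no f row matches, row kept with f columns NULL.
- code=FL, tier=SG: no f row matches, row kept with f columns NULL.
- code=GN, tier=SG: no f row matches, row kept with f columns NULL.
- 9 f row(s) had no a match → kept, a columns NULL.

NULL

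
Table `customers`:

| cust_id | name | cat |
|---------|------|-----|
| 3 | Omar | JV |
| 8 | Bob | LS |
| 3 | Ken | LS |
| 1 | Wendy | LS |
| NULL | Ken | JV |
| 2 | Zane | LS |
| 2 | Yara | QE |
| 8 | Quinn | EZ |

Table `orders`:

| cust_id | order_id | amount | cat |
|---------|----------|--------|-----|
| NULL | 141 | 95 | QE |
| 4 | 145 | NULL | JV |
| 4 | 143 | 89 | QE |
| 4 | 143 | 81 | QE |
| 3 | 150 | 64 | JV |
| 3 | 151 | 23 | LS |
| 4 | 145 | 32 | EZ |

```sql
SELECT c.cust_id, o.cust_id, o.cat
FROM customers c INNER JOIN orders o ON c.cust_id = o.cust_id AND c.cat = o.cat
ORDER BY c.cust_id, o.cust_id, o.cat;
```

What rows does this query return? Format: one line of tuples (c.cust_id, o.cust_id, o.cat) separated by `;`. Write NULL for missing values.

INNER JOIN keeps only pairs where the ON condition holds.
Matching on c.cust_id = o.cust_id AND c.cat = o.cat. A NULL in a compared column never satisfies the condition.
- c (cust_id=3, cat=JV) pairs with 1 row(s) of o.
- c (cust_id=8, cat=LS) has no partner → excluded.
- c (cust_id=3, cat=LS) pairs with 1 row(s) of o.
- c (cust_id=1, cat=LS) has no partner → excluded.
- c (cust_id=NULL, cat=JV) has no partner → excluded.
- c (cust_id=2, cat=LS) has no partner → excluded.
- c (cust_id=2, cat=QE) has no partner → excluded.
- c (cust_id=8, cat=EZ) has no partner → excluded.
After projecting and ordering:
c.cust_id | o.cust_id | o.cat
3 | 3 | JV
3 | 3 | LS

(3, 3, JV); (3, 3, LS)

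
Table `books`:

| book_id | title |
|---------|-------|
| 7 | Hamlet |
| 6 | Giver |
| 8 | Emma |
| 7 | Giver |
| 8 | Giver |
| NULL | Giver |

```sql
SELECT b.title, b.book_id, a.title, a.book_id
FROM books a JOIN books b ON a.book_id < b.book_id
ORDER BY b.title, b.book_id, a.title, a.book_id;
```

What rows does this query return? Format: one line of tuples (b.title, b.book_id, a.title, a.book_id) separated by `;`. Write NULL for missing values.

(Emma, 8, Giver, 6); (Emma, 8, Giver, 7); (Emma, 8, Hamlet, 7); (Giver, 7, Giver, 6); (Giver, 8, Giver, 6); (Giver, 8, Giver, 7); (Giver, 8, Hamlet, 7); (Hamlet, 7, Giver, 6)

INNER JOIN keeps only pairs where the ON condition holds.
Matching on a.book_id < b.book_id. A NULL in a compared column never satisfies the condition.
Matched pairs: 8.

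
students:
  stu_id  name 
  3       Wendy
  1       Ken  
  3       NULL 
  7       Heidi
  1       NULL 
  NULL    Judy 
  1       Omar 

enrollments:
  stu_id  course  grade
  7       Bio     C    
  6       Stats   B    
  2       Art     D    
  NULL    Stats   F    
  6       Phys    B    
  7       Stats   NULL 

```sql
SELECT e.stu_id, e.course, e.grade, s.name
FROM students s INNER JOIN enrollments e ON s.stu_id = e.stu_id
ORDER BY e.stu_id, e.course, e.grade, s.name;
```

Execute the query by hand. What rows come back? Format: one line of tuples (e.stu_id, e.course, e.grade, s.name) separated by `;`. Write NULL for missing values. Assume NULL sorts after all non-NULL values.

INNER JOIN keeps only pairs where the ON condition holds.
Matching on s.stu_id = e.stu_id. A NULL in a compared column never satisfies the condition.
Matched pairs: 2.

(7, Bio, C, Heidi); (7, Stats, NULL, Heidi)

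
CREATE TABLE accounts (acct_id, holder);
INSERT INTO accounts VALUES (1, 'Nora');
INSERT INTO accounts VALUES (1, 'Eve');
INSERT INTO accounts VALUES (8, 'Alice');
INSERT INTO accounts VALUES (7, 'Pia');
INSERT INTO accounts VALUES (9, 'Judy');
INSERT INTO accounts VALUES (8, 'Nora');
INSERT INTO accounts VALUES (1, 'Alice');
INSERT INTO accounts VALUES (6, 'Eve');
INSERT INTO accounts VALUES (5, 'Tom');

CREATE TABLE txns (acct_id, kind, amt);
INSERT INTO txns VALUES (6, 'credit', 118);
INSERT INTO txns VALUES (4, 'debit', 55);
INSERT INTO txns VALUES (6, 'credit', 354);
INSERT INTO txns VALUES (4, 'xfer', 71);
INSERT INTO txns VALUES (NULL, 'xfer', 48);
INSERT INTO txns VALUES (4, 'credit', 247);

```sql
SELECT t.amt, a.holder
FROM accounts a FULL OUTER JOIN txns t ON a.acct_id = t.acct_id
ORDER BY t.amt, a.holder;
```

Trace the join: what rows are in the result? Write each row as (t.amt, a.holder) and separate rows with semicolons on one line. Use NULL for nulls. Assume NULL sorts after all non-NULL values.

FULL OUTER JOIN keeps every row from both sides; unmatched rows get NULL for the other side's columns.
Matching on a.acct_id = t.acct_id. A NULL in a compared column never satisfies the condition.
- acct_id=1: no t row matches, row kept with t columns NULL.
- acct_id=1: no t row matches, row kept with t columns NULL.
- acct_id=8: no t row matches, row kept with t columns NULL.
- acct_id=7: no t row matches, row kept with t columns NULL.
- acct_id=9: no t row matches, row kept with t columns NULL.
- acct_id=8: no t row matches, row kept with t columns NULL.
- acct_id=1: no t row matches, row kept with t columns NULL.
- acct_id=6: 2 matching t row(s), so 2 row(s) emitted.
- acct_id=5: no t row matches, row kept with t columns NULL.
- plus 4 unmatched t row(s), each kept with NULL a columns.

(48, NULL); (55, NULL); (71, NULL); (118, Eve); (247, NULL); (354, Eve); (NULL, Alice); (NULL, Alice); (NULL, Eve); (NULL, Judy); (NULL, Nora); (NULL, Nora); (NULL, Pia); (NULL, Tom)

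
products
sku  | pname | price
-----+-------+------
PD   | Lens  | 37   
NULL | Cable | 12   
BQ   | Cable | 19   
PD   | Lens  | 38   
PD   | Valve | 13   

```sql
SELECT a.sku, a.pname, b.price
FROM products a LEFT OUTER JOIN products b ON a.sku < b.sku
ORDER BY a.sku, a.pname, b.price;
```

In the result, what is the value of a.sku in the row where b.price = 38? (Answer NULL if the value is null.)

LEFT JOIN keeps every row from `products a`; unmatched rows get NULL for `products b`'s columns.
Matching on a.sku < b.sku. A NULL in a compared column never satisfies the condition.
Matched pairs: 3; unmatched a rows kept: 4.

BQ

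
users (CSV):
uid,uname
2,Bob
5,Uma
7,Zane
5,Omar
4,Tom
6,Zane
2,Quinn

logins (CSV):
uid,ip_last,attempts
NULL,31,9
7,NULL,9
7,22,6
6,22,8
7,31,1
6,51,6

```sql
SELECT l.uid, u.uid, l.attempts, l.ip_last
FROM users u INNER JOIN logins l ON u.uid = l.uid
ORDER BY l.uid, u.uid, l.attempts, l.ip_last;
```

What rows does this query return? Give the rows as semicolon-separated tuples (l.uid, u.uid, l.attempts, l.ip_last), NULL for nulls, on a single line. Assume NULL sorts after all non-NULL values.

INNER JOIN keeps only pairs where the ON condition holds.
Matching on u.uid = l.uid. A NULL in a compared column never satisfies the condition.
Matched pairs: 5.

(6, 6, 6, 51); (6, 6, 8, 22); (7, 7, 1, 31); (7, 7, 6, 22); (7, 7, 9, NULL)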